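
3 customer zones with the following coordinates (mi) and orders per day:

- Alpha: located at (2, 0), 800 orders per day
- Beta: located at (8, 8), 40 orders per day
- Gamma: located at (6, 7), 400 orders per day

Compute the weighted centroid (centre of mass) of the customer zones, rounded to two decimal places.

The minimiser of Σwᵢ‖p−pᵢ‖² is the weighted centroid p* = (Σwᵢpᵢ)/(Σwᵢ).
Σwᵢ = 1240.
Σwᵢxᵢ = 800·2 + 40·8 + 400·6 = 4320.
Σwᵢyᵢ = 800·0 + 40·8 + 400·7 = 3120.
x* = 4320/1240 = 3.48, y* = 3120/1240 = 2.52.

(3.48, 2.52)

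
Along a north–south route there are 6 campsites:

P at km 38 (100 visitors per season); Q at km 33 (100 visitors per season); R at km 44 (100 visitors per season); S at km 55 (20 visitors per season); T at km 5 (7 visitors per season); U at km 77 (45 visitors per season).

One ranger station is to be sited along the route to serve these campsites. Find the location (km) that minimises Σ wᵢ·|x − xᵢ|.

x = 38

For a sum of weighted absolute distances on a line, the optimum is the weighted median (not the mean). Total weight W = 372; half-weight = 186.
Sort by position and accumulate weight:
  km 5 (T, w=7) → cum 7
  km 33 (Q, w=100) → cum 107
  km 38 (P, w=100) → cum 207  ≥ 186 → median here
  km 44 (R, w=100) → cum 307
  km 55 (S, w=20) → cum 327
  km 77 (U, w=45) → cum 372
Optimal location: km 38.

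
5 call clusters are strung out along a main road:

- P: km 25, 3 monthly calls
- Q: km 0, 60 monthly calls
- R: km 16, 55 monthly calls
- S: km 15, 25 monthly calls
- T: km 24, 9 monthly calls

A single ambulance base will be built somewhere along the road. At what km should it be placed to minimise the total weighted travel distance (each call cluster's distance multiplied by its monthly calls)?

For a sum of weighted absolute distances on a line, the optimum is the weighted median (not the mean). Total weight W = 152; half-weight = 76.
Sort by position and accumulate weight:
  km 0 (Q, w=60) → cum 60
  km 15 (S, w=25) → cum 85  ≥ 76 → median here
  km 16 (R, w=55) → cum 140
  km 24 (T, w=9) → cum 149
  km 25 (P, w=3) → cum 152
Optimal location: km 15.

x = 15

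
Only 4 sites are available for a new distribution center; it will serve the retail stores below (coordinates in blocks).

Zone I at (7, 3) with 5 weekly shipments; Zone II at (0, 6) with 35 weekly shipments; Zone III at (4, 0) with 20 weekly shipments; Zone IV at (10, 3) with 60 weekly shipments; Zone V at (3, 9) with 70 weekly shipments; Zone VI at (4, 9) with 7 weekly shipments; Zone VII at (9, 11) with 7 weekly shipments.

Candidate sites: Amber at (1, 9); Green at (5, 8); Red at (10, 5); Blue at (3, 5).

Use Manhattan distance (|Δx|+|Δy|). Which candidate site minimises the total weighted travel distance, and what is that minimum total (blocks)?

Blue, total 1229 blocks

Total weighted distance at each candidate:
  Amber (1, 9): total = 1571
  Green (5, 8): total = 1333
  Red (10, 5): total = 1639
  Blue (3, 5): total = 1229
Minimum is at Blue with total 1229 blocks.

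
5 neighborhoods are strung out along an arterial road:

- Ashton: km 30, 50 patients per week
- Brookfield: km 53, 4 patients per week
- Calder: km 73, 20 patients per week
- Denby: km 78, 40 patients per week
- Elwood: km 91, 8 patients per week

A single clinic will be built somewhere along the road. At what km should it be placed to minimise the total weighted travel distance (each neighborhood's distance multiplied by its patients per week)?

x = 73

For a sum of weighted absolute distances on a line, the optimum is the weighted median (not the mean). Total weight W = 122; half-weight = 61.
Sort by position and accumulate weight:
  km 30 (Ashton, w=50) → cum 50
  km 53 (Brookfield, w=4) → cum 54
  km 73 (Calder, w=20) → cum 74  ≥ 61 → median here
  km 78 (Denby, w=40) → cum 114
  km 91 (Elwood, w=8) → cum 122
Optimal location: km 73.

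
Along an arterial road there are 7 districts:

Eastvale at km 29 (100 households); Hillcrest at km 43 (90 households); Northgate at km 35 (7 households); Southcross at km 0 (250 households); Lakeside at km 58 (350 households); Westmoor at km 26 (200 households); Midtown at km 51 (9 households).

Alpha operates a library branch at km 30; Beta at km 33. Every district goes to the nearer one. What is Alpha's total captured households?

550

The indifferent point is the midpoint (30+33)/2 = 31.5; districts left of it (closer to Alpha at 30) go to Alpha, those right go to Beta.
  Southcross at 0 (w=250) → Alpha
  Westmoor at 26 (w=200) → Alpha
  Eastvale at 29 (w=100) → Alpha
  Northgate at 35 (w=7) → Beta
  Hillcrest at 43 (w=90) → Beta
  Midtown at 51 (w=9) → Beta
  Lakeside at 58 (w=350) → Beta
Alpha captures 550; Beta captures 456.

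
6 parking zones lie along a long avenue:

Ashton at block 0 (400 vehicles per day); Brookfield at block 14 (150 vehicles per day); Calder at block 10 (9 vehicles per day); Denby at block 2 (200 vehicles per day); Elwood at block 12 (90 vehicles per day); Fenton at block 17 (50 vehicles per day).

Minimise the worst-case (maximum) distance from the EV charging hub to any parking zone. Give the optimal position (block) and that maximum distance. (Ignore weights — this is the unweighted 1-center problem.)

location 8.5, max distance 8.5

The 1-center on a line is the midpoint of the two extreme points: leftmost at 0, rightmost at 17.
Optimal location = (0 + 17)/2 = 8.5; maximum distance = (17 − 0)/2 = 8.5.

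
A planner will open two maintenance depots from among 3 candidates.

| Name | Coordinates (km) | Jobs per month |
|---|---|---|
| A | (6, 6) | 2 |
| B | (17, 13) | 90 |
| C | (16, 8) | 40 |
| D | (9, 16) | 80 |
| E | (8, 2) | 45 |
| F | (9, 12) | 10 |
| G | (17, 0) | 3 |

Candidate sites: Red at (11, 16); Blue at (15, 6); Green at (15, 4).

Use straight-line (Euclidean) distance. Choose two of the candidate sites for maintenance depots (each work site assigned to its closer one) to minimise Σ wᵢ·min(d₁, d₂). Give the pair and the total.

{Red, Blue}, total 1297.7

Evaluate every pair (each demand assigned to the nearer of the two):
  {Red, Blue}: total = 1297.7
  {Red, Green}: total = 1332.8
  {Blue, Green}: total = 2121.5
Best pair: {Red, Blue} with total 1297.7.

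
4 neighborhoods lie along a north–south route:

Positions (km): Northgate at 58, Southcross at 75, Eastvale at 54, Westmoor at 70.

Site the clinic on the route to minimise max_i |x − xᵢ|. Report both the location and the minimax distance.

location 64.5, max distance 10.5

The 1-center on a line is the midpoint of the two extreme points: leftmost at 54, rightmost at 75.
Optimal location = (54 + 75)/2 = 64.5; maximum distance = (75 − 54)/2 = 10.5.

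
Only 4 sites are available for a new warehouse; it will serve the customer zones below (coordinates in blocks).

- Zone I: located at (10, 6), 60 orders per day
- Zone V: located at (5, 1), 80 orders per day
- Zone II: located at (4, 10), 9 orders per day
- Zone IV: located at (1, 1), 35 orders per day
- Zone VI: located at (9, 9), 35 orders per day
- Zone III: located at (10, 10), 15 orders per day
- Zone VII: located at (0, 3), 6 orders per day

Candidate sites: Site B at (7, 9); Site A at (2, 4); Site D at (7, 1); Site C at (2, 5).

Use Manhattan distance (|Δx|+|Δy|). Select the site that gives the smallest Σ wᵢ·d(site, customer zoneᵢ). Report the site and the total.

Total weighted distance at each candidate:
  Site B (7, 9): total = 1894
  Site A (2, 4): total = 1940
  Site D (7, 1): total = 1542
  Site C (2, 5): total = 1942
Minimum is at Site D with total 1542 blocks.

Site D, total 1542 blocks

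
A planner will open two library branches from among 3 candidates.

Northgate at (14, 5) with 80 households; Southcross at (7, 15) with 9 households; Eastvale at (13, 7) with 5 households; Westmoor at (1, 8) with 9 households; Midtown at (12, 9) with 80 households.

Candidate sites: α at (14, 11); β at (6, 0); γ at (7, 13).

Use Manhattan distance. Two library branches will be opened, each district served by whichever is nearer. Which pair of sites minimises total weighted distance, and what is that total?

{α, γ}, total 942

Evaluate every pair (each demand assigned to the nearer of the two):
  {α, γ}: total = 942
  {α, β}: total = 1041
  {β, γ}: total = 1937
Best pair: {α, γ} with total 942.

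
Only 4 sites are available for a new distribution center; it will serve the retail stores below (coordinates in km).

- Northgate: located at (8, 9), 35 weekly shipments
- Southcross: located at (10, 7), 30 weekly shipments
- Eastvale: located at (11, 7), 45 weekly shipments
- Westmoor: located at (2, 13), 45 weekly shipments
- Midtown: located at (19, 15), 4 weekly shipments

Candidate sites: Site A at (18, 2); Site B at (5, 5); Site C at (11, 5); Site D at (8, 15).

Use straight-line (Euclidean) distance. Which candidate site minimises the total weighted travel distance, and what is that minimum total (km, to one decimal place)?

Total weighted distance at each candidate:
  Site A (18, 2): total = 2023.2
  Site B (5, 5): total = 1074.5
  Site C (11, 5): total = 925.2
  Site D (8, 15): total = 1170.5
Minimum is at Site C with total 925.2 km.

Site C, total 925.2 km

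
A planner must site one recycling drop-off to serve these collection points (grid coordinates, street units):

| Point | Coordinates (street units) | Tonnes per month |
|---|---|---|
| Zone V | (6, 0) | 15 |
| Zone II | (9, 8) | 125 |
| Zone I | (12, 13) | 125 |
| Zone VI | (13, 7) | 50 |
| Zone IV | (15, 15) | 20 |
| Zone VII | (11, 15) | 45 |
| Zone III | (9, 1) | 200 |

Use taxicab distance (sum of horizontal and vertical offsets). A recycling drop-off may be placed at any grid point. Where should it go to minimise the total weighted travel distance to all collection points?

Manhattan distance separates: Σwᵢ(|x−xᵢ|+|y−yᵢ|) = Σwᵢ|x−xᵢ| + Σwᵢ|y−yᵢ|, so x and y are optimised independently as 1-D weighted medians.
Total weight W = 580; half = 290.
x-coordinate, sorted with cumulative weight:
  x=6 (Zone V, w=15) cum 15
  x=9 (Zone II, w=125) cum 140
  x=9 (Zone III, w=200) cum 340  ← median
  x=11 (Zone VII, w=45) cum 385
  x=12 (Zone I, w=125) cum 510
  x=13 (Zone VI, w=50) cum 560
  x=15 (Zone IV, w=20) cum 580
⇒ x* = 9
y-coordinate, sorted with cumulative weight:
  y=0 (Zone V, w=15) cum 15
  y=1 (Zone III, w=200) cum 215
  y=7 (Zone VI, w=50) cum 265
  y=8 (Zone II, w=125) cum 390  ← median
  y=13 (Zone I, w=125) cum 515
  y=15 (Zone IV, w=20) cum 535
  y=15 (Zone VII, w=45) cum 580
⇒ y* = 8

(9, 8)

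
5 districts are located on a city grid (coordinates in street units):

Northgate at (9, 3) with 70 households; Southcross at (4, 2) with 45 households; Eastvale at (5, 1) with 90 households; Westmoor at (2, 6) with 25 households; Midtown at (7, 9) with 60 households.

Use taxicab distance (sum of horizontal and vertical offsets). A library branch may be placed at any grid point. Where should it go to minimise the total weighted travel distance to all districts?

(5, 3)

Manhattan distance separates: Σwᵢ(|x−xᵢ|+|y−yᵢ|) = Σwᵢ|x−xᵢ| + Σwᵢ|y−yᵢ|, so x and y are optimised independently as 1-D weighted medians.
Total weight W = 290; half = 145.
x-coordinate, sorted with cumulative weight:
  x=2 (Westmoor, w=25) cum 25
  x=4 (Southcross, w=45) cum 70
  x=5 (Eastvale, w=90) cum 160  ← median
  x=7 (Midtown, w=60) cum 220
  x=9 (Northgate, w=70) cum 290
⇒ x* = 5
y-coordinate, sorted with cumulative weight:
  y=1 (Eastvale, w=90) cum 90
  y=2 (Southcross, w=45) cum 135
  y=3 (Northgate, w=70) cum 205  ← median
  y=6 (Westmoor, w=25) cum 230
  y=9 (Midtown, w=60) cum 290
⇒ y* = 3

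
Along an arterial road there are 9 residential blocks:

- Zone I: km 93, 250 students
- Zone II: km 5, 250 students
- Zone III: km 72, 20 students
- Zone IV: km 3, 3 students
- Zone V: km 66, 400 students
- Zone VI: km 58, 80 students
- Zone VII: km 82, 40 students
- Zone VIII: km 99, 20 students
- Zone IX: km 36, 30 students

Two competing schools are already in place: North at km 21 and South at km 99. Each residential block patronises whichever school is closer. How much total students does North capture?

The indifferent point is the midpoint (21+99)/2 = 60; residential blocks left of it (closer to North at 21) go to North, those right go to South.
  Zone IV at 3 (w=3) → North
  Zone II at 5 (w=250) → North
  Zone IX at 36 (w=30) → North
  Zone VI at 58 (w=80) → North
  Zone V at 66 (w=400) → South
  Zone III at 72 (w=20) → South
  Zone VII at 82 (w=40) → South
  Zone I at 93 (w=250) → South
  Zone VIII at 99 (w=20) → South
North captures 363; South captures 730.

363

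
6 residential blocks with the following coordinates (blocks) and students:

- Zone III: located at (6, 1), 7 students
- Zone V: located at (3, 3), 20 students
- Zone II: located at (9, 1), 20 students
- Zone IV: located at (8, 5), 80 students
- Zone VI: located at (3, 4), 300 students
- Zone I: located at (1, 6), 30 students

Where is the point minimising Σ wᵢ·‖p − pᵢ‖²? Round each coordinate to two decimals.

The minimiser of Σwᵢ‖p−pᵢ‖² is the weighted centroid p* = (Σwᵢpᵢ)/(Σwᵢ).
Σwᵢ = 457.
Σwᵢxᵢ = 7·6 + 20·3 + 20·9 + 80·8 + 300·3 + 30·1 = 1852.
Σwᵢyᵢ = 7·1 + 20·3 + 20·1 + 80·5 + 300·4 + 30·6 = 1867.
x* = 1852/457 = 4.05, y* = 1867/457 = 4.09.

(4.05, 4.09)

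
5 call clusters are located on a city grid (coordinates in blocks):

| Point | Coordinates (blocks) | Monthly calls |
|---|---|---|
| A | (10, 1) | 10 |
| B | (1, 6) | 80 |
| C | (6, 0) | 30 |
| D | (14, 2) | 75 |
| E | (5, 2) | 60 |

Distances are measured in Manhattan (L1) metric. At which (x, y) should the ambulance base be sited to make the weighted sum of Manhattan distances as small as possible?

Manhattan distance separates: Σwᵢ(|x−xᵢ|+|y−yᵢ|) = Σwᵢ|x−xᵢ| + Σwᵢ|y−yᵢ|, so x and y are optimised independently as 1-D weighted medians.
Total weight W = 255; half = 127.5.
x-coordinate, sorted with cumulative weight:
  x=1 (B, w=80) cum 80
  x=5 (E, w=60) cum 140  ← median
  x=6 (C, w=30) cum 170
  x=10 (A, w=10) cum 180
  x=14 (D, w=75) cum 255
⇒ x* = 5
y-coordinate, sorted with cumulative weight:
  y=0 (C, w=30) cum 30
  y=1 (A, w=10) cum 40
  y=2 (D, w=75) cum 115
  y=2 (E, w=60) cum 175  ← median
  y=6 (B, w=80) cum 255
⇒ y* = 2

(5, 2)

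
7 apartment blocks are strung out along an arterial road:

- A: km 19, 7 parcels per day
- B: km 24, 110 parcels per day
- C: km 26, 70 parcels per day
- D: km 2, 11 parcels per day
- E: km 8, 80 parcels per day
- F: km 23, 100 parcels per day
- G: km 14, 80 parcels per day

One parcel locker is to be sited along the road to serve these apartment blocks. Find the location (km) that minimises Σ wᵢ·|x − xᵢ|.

For a sum of weighted absolute distances on a line, the optimum is the weighted median (not the mean). Total weight W = 458; half-weight = 229.
Sort by position and accumulate weight:
  km 2 (D, w=11) → cum 11
  km 8 (E, w=80) → cum 91
  km 14 (G, w=80) → cum 171
  km 19 (A, w=7) → cum 178
  km 23 (F, w=100) → cum 278  ≥ 229 → median here
  km 24 (B, w=110) → cum 388
  km 26 (C, w=70) → cum 458
Optimal location: km 23.

x = 23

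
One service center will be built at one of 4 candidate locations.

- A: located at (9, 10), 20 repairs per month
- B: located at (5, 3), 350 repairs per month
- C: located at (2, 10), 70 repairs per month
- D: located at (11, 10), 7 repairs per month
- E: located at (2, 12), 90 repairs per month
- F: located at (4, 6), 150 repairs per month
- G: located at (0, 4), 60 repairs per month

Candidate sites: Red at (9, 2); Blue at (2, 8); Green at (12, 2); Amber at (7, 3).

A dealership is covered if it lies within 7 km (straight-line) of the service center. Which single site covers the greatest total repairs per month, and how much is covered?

Blue, covering 720

Coverage radius r = 7 km; a point is covered iff (Δx)²+(Δy)² ≤ 7² = 49.
  Red (9, 2): covers {B, F} → 500
  Blue (2, 8): covers {B, C, E, F, G} → 720
  Green (12, 2): covers {none} → 0
  Amber (7, 3): covers {B, F} → 500
Maximum coverage at Blue: 720 repairs per month.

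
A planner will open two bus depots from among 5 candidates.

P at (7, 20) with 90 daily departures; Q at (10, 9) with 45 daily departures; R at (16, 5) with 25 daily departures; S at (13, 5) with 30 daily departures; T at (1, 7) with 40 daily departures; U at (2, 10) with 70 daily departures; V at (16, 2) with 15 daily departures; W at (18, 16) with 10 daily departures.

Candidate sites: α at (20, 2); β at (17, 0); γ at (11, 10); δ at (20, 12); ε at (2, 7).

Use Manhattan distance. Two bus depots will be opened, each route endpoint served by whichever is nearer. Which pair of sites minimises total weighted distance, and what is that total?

Evaluate every pair (each demand assigned to the nearer of the two):
  {γ, ε}: total = 2385
  {β, ε}: total = 2955
  {α, ε}: total = 3015
  {β, γ}: total = 3035
  {α, γ}: total = 3075
  {γ, δ}: total = 3215
  {δ, ε}: total = 3255
  {β, δ}: total = 5320
  {α, δ}: total = 5430
  {α, β}: total = 6715
Best pair: {γ, ε} with total 2385.

{γ, ε}, total 2385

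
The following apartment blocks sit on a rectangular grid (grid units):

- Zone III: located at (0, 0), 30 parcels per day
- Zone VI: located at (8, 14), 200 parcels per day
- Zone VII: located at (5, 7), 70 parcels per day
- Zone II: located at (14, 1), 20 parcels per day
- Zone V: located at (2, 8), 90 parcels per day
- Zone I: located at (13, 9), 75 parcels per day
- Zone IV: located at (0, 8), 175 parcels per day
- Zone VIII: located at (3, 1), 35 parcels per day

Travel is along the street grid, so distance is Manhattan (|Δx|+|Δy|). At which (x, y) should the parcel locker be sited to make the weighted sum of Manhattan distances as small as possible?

Manhattan distance separates: Σwᵢ(|x−xᵢ|+|y−yᵢ|) = Σwᵢ|x−xᵢ| + Σwᵢ|y−yᵢ|, so x and y are optimised independently as 1-D weighted medians.
Total weight W = 695; half = 347.5.
x-coordinate, sorted with cumulative weight:
  x=0 (Zone III, w=30) cum 30
  x=0 (Zone IV, w=175) cum 205
  x=2 (Zone V, w=90) cum 295
  x=3 (Zone VIII, w=35) cum 330
  x=5 (Zone VII, w=70) cum 400  ← median
  x=8 (Zone VI, w=200) cum 600
  x=13 (Zone I, w=75) cum 675
  x=14 (Zone II, w=20) cum 695
⇒ x* = 5
y-coordinate, sorted with cumulative weight:
  y=0 (Zone III, w=30) cum 30
  y=1 (Zone II, w=20) cum 50
  y=1 (Zone VIII, w=35) cum 85
  y=7 (Zone VII, w=70) cum 155
  y=8 (Zone V, w=90) cum 245
  y=8 (Zone IV, w=175) cum 420  ← median
  y=9 (Zone I, w=75) cum 495
  y=14 (Zone VI, w=200) cum 695
⇒ y* = 8

(5, 8)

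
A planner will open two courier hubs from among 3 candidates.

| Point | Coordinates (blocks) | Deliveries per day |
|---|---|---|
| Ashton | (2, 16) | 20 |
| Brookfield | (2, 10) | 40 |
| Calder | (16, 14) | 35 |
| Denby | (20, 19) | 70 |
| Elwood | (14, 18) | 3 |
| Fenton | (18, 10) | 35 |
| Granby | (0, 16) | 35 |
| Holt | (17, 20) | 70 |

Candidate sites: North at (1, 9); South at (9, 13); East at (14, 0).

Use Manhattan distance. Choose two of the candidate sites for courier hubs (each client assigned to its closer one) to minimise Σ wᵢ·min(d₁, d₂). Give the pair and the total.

{North, South}, total 3490

Evaluate every pair (each demand assigned to the nearer of the two):
  {North, South}: total = 3490
  {South, East}: total = 3990
  {North, East}: total = 4984
Best pair: {North, South} with total 3490.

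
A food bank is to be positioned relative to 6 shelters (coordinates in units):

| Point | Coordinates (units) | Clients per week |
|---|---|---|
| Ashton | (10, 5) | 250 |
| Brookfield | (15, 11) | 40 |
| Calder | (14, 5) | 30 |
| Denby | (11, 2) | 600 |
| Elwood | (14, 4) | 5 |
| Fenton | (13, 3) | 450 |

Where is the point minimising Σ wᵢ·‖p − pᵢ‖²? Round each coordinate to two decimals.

(11.67, 3.21)

The minimiser of Σwᵢ‖p−pᵢ‖² is the weighted centroid p* = (Σwᵢpᵢ)/(Σwᵢ).
Σwᵢ = 1375.
Σwᵢxᵢ = 250·10 + 40·15 + 30·14 + 600·11 + 5·14 + 450·13 = 16040.
Σwᵢyᵢ = 250·5 + 40·11 + 30·5 + 600·2 + 5·4 + 450·3 = 4410.
x* = 16040/1375 = 11.67, y* = 4410/1375 = 3.21.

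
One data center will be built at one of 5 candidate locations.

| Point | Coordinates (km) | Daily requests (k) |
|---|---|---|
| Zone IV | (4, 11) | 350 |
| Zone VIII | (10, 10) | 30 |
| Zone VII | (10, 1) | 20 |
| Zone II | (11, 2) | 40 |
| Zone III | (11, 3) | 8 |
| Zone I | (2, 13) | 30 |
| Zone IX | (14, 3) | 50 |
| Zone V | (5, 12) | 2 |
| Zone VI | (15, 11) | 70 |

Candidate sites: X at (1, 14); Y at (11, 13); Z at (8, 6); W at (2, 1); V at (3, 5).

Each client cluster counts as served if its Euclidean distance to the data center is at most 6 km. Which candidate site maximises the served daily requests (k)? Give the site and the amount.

X, covering 382

Coverage radius r = 6 km; a point is covered iff (Δx)²+(Δy)² ≤ 6² = 36.
  X (1, 14): covers {Zone IV, Zone I, Zone V} → 382
  Y (11, 13): covers {Zone VIII, Zone VI} → 100
  Z (8, 6): covers {Zone VIII, Zone VII, Zone II, Zone III} → 98
  W (2, 1): covers {none} → 0
  V (3, 5): covers {none} → 0
Maximum coverage at X: 382 daily requests (k).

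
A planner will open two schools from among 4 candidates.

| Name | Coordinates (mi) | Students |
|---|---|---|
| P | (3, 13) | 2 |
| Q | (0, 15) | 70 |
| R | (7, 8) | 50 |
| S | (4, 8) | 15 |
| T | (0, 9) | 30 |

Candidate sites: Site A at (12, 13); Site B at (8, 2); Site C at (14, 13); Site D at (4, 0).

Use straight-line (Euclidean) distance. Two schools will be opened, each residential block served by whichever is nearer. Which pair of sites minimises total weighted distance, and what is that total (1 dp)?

Evaluate every pair (each demand assigned to the nearer of the two):
  {Site A, Site B}: total = 1600.8
  {Site A, Site D}: total = 1638.6
  {Site B, Site C}: total = 1743.2
  {Site A, Site C}: total = 1744.1
  {Site B, Site D}: total = 1800.4
  {Site C, Site D}: total = 1854.6
Best pair: {Site A, Site B} with total 1600.8.

{Site A, Site B}, total 1600.8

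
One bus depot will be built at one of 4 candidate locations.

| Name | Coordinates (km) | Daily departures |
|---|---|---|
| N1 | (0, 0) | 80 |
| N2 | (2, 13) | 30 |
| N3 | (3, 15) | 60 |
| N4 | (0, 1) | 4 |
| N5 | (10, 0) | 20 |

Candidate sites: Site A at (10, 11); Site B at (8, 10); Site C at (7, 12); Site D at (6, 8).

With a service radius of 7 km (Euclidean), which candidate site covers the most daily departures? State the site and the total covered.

Site C, covering 90

Coverage radius r = 7 km; a point is covered iff (Δx)²+(Δy)² ≤ 7² = 49.
  Site A (10, 11): covers {none} → 0
  Site B (8, 10): covers {N2} → 30
  Site C (7, 12): covers {N2, N3} → 90
  Site D (6, 8): covers {N2} → 30
Maximum coverage at Site C: 90 daily departures.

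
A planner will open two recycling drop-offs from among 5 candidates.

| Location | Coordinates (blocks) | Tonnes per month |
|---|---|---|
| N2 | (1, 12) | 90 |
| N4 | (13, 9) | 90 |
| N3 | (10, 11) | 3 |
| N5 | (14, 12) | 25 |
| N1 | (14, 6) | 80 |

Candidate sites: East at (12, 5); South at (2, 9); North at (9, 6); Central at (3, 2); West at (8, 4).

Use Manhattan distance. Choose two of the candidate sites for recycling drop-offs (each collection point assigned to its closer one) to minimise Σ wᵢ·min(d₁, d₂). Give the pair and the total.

{East, South}, total 1299

Evaluate every pair (each demand assigned to the nearer of the two):
  {East, South}: total = 1299
  {South, North}: total = 1683
  {East, Central}: total = 2019
  {East, North}: total = 2193
  {South, West}: total = 2277
  {East, West}: total = 2289
  {North, Central}: total = 2403
  {North, West}: total = 2583
  {South, Central}: total = 2955
  {Central, West}: total = 2997
Best pair: {East, South} with total 1299.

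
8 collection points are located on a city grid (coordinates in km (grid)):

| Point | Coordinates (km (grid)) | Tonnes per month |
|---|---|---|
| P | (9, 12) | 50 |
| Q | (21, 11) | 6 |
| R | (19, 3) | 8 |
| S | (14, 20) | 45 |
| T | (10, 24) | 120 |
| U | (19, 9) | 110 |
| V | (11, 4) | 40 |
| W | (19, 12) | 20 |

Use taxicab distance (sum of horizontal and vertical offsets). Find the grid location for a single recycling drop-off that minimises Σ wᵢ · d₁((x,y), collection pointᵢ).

(11, 12)

Manhattan distance separates: Σwᵢ(|x−xᵢ|+|y−yᵢ|) = Σwᵢ|x−xᵢ| + Σwᵢ|y−yᵢ|, so x and y are optimised independently as 1-D weighted medians.
Total weight W = 399; half = 199.5.
x-coordinate, sorted with cumulative weight:
  x=9 (P, w=50) cum 50
  x=10 (T, w=120) cum 170
  x=11 (V, w=40) cum 210  ← median
  x=14 (S, w=45) cum 255
  x=19 (R, w=8) cum 263
  x=19 (U, w=110) cum 373
  x=19 (W, w=20) cum 393
  x=21 (Q, w=6) cum 399
⇒ x* = 11
y-coordinate, sorted with cumulative weight:
  y=3 (R, w=8) cum 8
  y=4 (V, w=40) cum 48
  y=9 (U, w=110) cum 158
  y=11 (Q, w=6) cum 164
  y=12 (P, w=50) cum 214  ← median
  y=12 (W, w=20) cum 234
  y=20 (S, w=45) cum 279
  y=24 (T, w=120) cum 399
⇒ y* = 12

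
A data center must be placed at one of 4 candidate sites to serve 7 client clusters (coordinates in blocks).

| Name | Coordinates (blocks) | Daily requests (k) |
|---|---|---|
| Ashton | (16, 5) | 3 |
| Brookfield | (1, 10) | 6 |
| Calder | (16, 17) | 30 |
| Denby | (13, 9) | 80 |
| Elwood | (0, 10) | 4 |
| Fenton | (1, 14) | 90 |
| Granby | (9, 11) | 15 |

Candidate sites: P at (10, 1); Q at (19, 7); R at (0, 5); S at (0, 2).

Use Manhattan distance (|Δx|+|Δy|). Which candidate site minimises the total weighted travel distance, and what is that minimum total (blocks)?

R, total 3429 blocks

Total weighted distance at each candidate:
  P (10, 1): total = 3899
  Q (19, 7): total = 3719
  R (0, 5): total = 3429
  S (0, 2): total = 4113
Minimum is at R with total 3429 blocks.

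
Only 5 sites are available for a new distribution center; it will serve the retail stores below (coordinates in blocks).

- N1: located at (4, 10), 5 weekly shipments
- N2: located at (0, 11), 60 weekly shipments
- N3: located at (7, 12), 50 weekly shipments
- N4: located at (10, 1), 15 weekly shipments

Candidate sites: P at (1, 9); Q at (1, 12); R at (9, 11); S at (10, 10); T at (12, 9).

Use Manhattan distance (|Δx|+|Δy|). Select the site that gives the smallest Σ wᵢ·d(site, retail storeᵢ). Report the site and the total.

Q, total 745 blocks

Total weighted distance at each candidate:
  P (1, 9): total = 905
  Q (1, 12): total = 745
  R (9, 11): total = 885
  S (10, 10): total = 1075
  T (12, 9): total = 1435
Minimum is at Q with total 745 blocks.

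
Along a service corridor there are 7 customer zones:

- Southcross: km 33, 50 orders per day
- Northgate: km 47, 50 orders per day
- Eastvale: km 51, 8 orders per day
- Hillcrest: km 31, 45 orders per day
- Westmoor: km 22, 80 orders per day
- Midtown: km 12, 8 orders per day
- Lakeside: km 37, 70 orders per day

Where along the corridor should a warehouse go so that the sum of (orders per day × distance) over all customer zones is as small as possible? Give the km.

x = 33

For a sum of weighted absolute distances on a line, the optimum is the weighted median (not the mean). Total weight W = 311; half-weight = 155.5.
Sort by position and accumulate weight:
  km 12 (Midtown, w=8) → cum 8
  km 22 (Westmoor, w=80) → cum 88
  km 31 (Hillcrest, w=45) → cum 133
  km 33 (Southcross, w=50) → cum 183  ≥ 155.5 → median here
  km 37 (Lakeside, w=70) → cum 253
  km 47 (Northgate, w=50) → cum 303
  km 51 (Eastvale, w=8) → cum 311
Optimal location: km 33.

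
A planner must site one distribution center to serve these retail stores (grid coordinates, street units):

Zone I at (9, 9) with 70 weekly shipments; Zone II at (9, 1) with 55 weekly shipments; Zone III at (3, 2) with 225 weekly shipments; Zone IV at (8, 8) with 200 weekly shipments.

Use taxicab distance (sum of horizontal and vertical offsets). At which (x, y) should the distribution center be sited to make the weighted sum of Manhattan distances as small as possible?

Manhattan distance separates: Σwᵢ(|x−xᵢ|+|y−yᵢ|) = Σwᵢ|x−xᵢ| + Σwᵢ|y−yᵢ|, so x and y are optimised independently as 1-D weighted medians.
Total weight W = 550; half = 275.
x-coordinate, sorted with cumulative weight:
  x=3 (Zone III, w=225) cum 225
  x=8 (Zone IV, w=200) cum 425  ← median
  x=9 (Zone I, w=70) cum 495
  x=9 (Zone II, w=55) cum 550
⇒ x* = 8
y-coordinate, sorted with cumulative weight:
  y=1 (Zone II, w=55) cum 55
  y=2 (Zone III, w=225) cum 280  ← median
  y=8 (Zone IV, w=200) cum 480
  y=9 (Zone I, w=70) cum 550
⇒ y* = 2

(8, 2)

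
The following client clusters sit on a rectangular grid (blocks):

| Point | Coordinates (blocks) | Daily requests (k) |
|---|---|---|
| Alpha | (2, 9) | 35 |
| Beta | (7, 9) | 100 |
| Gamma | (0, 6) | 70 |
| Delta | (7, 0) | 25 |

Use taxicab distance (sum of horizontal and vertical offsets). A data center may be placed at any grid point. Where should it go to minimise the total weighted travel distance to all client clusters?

(7, 9)

Manhattan distance separates: Σwᵢ(|x−xᵢ|+|y−yᵢ|) = Σwᵢ|x−xᵢ| + Σwᵢ|y−yᵢ|, so x and y are optimised independently as 1-D weighted medians.
Total weight W = 230; half = 115.
x-coordinate, sorted with cumulative weight:
  x=0 (Gamma, w=70) cum 70
  x=2 (Alpha, w=35) cum 105
  x=7 (Beta, w=100) cum 205  ← median
  x=7 (Delta, w=25) cum 230
⇒ x* = 7
y-coordinate, sorted with cumulative weight:
  y=0 (Delta, w=25) cum 25
  y=6 (Gamma, w=70) cum 95
  y=9 (Alpha, w=35) cum 130  ← median
  y=9 (Beta, w=100) cum 230
⇒ y* = 9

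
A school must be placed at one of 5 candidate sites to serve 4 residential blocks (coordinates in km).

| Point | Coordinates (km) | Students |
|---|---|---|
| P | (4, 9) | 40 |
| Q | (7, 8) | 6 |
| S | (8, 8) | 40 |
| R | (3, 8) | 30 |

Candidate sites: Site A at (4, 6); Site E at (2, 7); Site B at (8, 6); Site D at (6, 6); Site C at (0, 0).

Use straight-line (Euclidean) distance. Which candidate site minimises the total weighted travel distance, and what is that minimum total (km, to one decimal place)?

Total weighted distance at each candidate:
  Site A (4, 6): total = 387.6
  Site E (2, 7): total = 429.5
  Site B (8, 6): total = 455.0
  Site D (6, 6): total = 378.9
  Site C (0, 0): total = 1166.6
Minimum is at Site D with total 378.9 km.

Site D, total 378.9 km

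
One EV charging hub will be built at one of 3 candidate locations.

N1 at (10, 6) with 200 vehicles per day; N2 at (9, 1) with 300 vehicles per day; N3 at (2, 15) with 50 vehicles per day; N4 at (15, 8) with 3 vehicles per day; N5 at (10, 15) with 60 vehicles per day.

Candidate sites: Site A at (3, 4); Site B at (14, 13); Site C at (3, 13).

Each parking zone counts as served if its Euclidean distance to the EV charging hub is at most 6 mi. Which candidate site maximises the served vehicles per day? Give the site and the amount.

Coverage radius r = 6 mi; a point is covered iff (Δx)²+(Δy)² ≤ 6² = 36.
  Site A (3, 4): covers {none} → 0
  Site B (14, 13): covers {N4, N5} → 63
  Site C (3, 13): covers {N3} → 50
Maximum coverage at Site B: 63 vehicles per day.

Site B, covering 63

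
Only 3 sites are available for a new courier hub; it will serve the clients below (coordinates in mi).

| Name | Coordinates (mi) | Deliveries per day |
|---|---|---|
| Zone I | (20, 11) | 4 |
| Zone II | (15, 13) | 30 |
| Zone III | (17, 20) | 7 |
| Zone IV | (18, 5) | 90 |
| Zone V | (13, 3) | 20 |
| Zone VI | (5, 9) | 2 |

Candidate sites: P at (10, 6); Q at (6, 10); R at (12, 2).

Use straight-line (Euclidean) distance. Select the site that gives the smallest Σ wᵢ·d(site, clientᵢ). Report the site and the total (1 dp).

R, total 1172.8 mi

Total weighted distance at each candidate:
  P (10, 6): total = 1234.5
  Q (6, 10): total = 1815.6
  R (12, 2): total = 1172.8
Minimum is at R with total 1172.8 mi.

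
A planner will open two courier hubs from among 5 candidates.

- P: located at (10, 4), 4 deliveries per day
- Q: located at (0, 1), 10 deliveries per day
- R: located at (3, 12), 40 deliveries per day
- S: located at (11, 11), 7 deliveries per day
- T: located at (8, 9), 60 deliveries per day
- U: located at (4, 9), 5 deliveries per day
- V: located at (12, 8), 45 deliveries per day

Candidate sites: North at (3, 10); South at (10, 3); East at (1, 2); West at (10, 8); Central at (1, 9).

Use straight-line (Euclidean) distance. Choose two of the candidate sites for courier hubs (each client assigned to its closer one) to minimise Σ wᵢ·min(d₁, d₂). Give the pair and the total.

Evaluate every pair (each demand assigned to the nearer of the two):
  {North, West}: total = 444.2
  {West, Central}: total = 502.1
  {East, West}: total = 629.3
  {South, West}: total = 705.2
  {North, South}: total = 790.6
  {North, East}: total = 915.3
  {South, Central}: total = 922.1
  {North, Central}: total = 981.8
  {South, East}: total = 1142.4
  {East, Central}: total = 1198.7
Best pair: {North, West} with total 444.2.

{North, West}, total 444.2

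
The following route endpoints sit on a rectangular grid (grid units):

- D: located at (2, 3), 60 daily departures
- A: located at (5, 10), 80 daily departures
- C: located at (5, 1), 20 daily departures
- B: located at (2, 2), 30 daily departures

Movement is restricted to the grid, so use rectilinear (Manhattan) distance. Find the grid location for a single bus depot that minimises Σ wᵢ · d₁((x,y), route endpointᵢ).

(5, 3)

Manhattan distance separates: Σwᵢ(|x−xᵢ|+|y−yᵢ|) = Σwᵢ|x−xᵢ| + Σwᵢ|y−yᵢ|, so x and y are optimised independently as 1-D weighted medians.
Total weight W = 190; half = 95.
x-coordinate, sorted with cumulative weight:
  x=2 (D, w=60) cum 60
  x=2 (B, w=30) cum 90
  x=5 (A, w=80) cum 170  ← median
  x=5 (C, w=20) cum 190
⇒ x* = 5
y-coordinate, sorted with cumulative weight:
  y=1 (C, w=20) cum 20
  y=2 (B, w=30) cum 50
  y=3 (D, w=60) cum 110  ← median
  y=10 (A, w=80) cum 190
⇒ y* = 3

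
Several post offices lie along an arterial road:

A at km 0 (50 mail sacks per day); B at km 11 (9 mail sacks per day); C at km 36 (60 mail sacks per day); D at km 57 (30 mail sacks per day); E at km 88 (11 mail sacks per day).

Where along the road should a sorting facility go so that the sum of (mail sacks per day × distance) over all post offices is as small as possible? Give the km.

x = 36

For a sum of weighted absolute distances on a line, the optimum is the weighted median (not the mean). Total weight W = 160; half-weight = 80.
Sort by position and accumulate weight:
  km 0 (A, w=50) → cum 50
  km 11 (B, w=9) → cum 59
  km 36 (C, w=60) → cum 119  ≥ 80 → median here
  km 57 (D, w=30) → cum 149
  km 88 (E, w=11) → cum 160
Optimal location: km 36.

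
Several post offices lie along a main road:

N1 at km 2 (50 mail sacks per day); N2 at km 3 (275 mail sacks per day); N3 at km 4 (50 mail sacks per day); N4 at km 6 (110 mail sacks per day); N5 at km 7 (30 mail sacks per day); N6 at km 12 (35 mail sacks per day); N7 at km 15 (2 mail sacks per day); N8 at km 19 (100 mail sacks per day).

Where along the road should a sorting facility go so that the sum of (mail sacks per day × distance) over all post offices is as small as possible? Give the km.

x = 4

For a sum of weighted absolute distances on a line, the optimum is the weighted median (not the mean). Total weight W = 652; half-weight = 326.
Sort by position and accumulate weight:
  km 2 (N1, w=50) → cum 50
  km 3 (N2, w=275) → cum 325
  km 4 (N3, w=50) → cum 375  ≥ 326 → median here
  km 6 (N4, w=110) → cum 485
  km 7 (N5, w=30) → cum 515
  km 12 (N6, w=35) → cum 550
  km 15 (N7, w=2) → cum 552
  km 19 (N8, w=100) → cum 652
Optimal location: km 4.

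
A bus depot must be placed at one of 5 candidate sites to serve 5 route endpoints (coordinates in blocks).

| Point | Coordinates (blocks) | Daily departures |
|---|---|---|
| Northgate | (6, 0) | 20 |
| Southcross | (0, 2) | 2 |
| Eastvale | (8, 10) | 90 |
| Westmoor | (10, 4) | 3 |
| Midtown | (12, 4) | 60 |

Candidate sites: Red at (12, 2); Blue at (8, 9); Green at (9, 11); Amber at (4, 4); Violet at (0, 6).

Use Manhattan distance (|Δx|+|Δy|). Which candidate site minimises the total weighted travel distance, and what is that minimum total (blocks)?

Blue, total 901 blocks

Total weighted distance at each candidate:
  Red (12, 2): total = 1396
  Blue (8, 9): total = 901
  Green (9, 11): total = 1120
  Amber (4, 4): total = 1530
  Violet (0, 6): total = 2204
Minimum is at Blue with total 901 blocks.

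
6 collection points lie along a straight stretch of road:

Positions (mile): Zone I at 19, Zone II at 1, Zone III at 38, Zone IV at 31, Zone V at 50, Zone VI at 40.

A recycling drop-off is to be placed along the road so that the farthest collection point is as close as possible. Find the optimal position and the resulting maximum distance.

location 25.5, max distance 24.5

The 1-center on a line is the midpoint of the two extreme points: leftmost at 1, rightmost at 50.
Optimal location = (1 + 50)/2 = 25.5; maximum distance = (50 − 1)/2 = 24.5.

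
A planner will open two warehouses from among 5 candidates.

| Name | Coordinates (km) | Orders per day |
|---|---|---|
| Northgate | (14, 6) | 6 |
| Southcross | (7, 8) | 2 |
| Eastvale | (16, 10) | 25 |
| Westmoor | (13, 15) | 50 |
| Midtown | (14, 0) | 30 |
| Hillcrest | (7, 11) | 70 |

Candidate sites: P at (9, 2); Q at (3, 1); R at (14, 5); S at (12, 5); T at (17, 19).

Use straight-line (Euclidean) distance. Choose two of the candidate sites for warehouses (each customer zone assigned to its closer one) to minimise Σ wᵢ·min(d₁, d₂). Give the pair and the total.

{S, T}, total 1176.3

Evaluate every pair (each demand assigned to the nearer of the two):
  {S, T}: total = 1176.3
  {R, T}: total = 1234.1
  {R, S}: total = 1351.5
  {P, T}: total = 1367.2
  {P, S}: total = 1395.9
  {Q, S}: total = 1395.9
  {P, R}: total = 1451.1
  {Q, R}: total = 1453.7
  {Q, T}: total = 1683.1
  {P, Q}: total = 1803.8
Best pair: {S, T} with total 1176.3.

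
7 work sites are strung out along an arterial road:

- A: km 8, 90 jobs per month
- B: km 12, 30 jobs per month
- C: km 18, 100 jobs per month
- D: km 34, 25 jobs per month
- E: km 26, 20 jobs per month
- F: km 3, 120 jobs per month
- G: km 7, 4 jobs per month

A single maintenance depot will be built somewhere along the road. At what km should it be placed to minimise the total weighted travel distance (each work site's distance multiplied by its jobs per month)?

For a sum of weighted absolute distances on a line, the optimum is the weighted median (not the mean). Total weight W = 389; half-weight = 194.5.
Sort by position and accumulate weight:
  km 3 (F, w=120) → cum 120
  km 7 (G, w=4) → cum 124
  km 8 (A, w=90) → cum 214  ≥ 194.5 → median here
  km 12 (B, w=30) → cum 244
  km 18 (C, w=100) → cum 344
  km 26 (E, w=20) → cum 364
  km 34 (D, w=25) → cum 389
Optimal location: km 8.

x = 8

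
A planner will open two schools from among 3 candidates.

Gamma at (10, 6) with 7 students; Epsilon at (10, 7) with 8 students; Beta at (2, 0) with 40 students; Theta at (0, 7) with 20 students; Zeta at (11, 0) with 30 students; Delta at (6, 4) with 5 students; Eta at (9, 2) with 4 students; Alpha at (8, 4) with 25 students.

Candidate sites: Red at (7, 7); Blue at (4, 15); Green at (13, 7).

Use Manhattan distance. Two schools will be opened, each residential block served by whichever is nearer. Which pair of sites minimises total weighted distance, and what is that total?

Evaluate every pair (each demand assigned to the nearer of the two):
  {Red, Green}: total = 1090
  {Red, Blue}: total = 1150
  {Blue, Green}: total = 1528
Best pair: {Red, Green} with total 1090.

{Red, Green}, total 1090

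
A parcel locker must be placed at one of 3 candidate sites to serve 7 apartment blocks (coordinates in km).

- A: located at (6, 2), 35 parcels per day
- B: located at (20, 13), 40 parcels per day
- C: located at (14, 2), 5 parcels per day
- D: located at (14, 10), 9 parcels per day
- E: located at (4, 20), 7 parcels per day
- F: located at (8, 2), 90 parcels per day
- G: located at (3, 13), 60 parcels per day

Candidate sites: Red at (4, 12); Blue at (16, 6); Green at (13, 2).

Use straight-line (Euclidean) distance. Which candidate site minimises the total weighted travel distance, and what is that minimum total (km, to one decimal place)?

Red, total 2270.9 km

Total weighted distance at each candidate:
  Red (4, 12): total = 2270.9
  Blue (16, 6): total = 2582.0
  Green (13, 2): total = 2326.9
Minimum is at Red with total 2270.9 km.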